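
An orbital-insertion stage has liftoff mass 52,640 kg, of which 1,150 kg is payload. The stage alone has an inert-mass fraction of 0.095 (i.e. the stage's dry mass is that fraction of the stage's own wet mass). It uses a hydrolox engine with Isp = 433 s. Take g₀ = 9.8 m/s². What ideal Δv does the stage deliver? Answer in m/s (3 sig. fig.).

Stage wet mass = m₀ − payload = 52,640 − 1,150 = 51,490 kg.
Stage dry mass = ε × stage wet mass = 0.095 × 51,490 = 4,891.55 kg.
Burnout mass m_f = stage dry + payload = 4,891.55 + 1,150 = 6,041.55 kg.
v_e = Isp · g₀ = 433 × 9.8 = 4243.4 m/s.
Δv = v_e · ln(52,640/6,041.55) = 4243.4 × ln(8.713) = 4243.4 × 2.1648 ≈ 9186 m/s.

Δv ≈ 9190 m/s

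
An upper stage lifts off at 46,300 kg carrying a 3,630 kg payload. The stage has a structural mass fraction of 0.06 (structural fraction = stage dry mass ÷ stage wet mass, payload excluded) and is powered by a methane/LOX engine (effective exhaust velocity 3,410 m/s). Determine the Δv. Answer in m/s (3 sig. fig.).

Stage wet mass = m₀ − payload = 46,300 − 3,630 = 42,670 kg.
Stage dry mass = ε × stage wet mass = 0.06 × 42,670 = 2,560.2 kg.
Burnout mass m_f = stage dry + payload = 2,560.2 + 3,630 = 6,190.2 kg.
Δv = v_e · ln(46,300/6,190.2) = 3410.0 × ln(7.48) = 3410.0 × 2.0122 ≈ 6862 m/s.

Δv ≈ 6860 m/s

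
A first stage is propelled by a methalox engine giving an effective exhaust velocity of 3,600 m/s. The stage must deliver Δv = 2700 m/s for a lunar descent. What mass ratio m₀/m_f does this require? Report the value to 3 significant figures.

mass ratio ≈ 2.12

Using Δv = v_e ln(m₀/m_f): m₀/m_f = exp(Δv / v_e) = exp(2700 / 3600.0) = exp(0.7500) = 2.1170.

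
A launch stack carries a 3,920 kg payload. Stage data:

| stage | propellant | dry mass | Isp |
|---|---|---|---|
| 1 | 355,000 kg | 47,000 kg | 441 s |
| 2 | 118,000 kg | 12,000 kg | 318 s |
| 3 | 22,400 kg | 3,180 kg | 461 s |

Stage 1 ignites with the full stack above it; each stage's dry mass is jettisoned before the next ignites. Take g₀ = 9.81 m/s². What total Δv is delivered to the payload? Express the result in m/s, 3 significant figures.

Ignition mass of stage 1 = 355,000+47,000 + 118,000+12,000 + 22,400+3,180 + 3,920 = 561,500 kg.
Stage 1: m₀ = 561,500 kg, m_f = 561,500 − 355,000 = 206,500 kg; Δv = 441×9.81×ln(2.719) = 4326.2×1.0003 ≈ 4328 m/s.
Stage 2: m₀ = 159,500 kg, m_f = 159,500 − 118,000 = 41,500 kg; Δv = 318×9.81×ln(3.843) = 3119.6×1.3464 ≈ 4200 m/s.
Stage 3: m₀ = 29,500 kg, m_f = 29,500 − 22,400 = 7,100 kg; Δv = 461×9.81×ln(4.155) = 4522.4×1.4243 ≈ 6441 m/s.
Total Δv = 4328 + 4200 + 6441 = 14969 m/s.

Δv ≈ 15000 m/s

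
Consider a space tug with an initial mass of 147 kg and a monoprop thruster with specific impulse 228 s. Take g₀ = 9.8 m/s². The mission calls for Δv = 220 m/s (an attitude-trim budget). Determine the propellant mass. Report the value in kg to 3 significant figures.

propellant mass ≈ 13.8 kg

v_e = Isp · g₀ = 228 × 9.8 = 2234.4 m/s.
m₀/m_f = exp(Δv / v_e) = exp(220 / 2234.4) = exp(0.0985) = 1.1035.
m_f = 147 / 1.1035 = 133.213 kg, so propellant = m₀ − m_f = 147 − 133.213 = 13.787 kg.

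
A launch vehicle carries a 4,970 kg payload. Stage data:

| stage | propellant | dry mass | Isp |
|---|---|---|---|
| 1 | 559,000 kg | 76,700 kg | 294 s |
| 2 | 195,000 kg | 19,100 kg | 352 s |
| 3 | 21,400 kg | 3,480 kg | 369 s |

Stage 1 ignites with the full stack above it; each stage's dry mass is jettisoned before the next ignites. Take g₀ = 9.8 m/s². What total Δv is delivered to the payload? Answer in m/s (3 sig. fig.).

Δv ≈ 13000 m/s

Ignition mass of stage 1 = 559,000+76,700 + 195,000+19,100 + 21,400+3,480 + 4,970 = 879,650 kg.
Stage 1: m₀ = 879,650 kg, m_f = 879,650 − 559,000 = 320,650 kg; Δv = 294×9.8×ln(2.743) = 2881.2×1.0092 ≈ 2908 m/s.
Stage 2: m₀ = 243,950 kg, m_f = 243,950 − 195,000 = 48,950 kg; Δv = 352×9.8×ln(4.984) = 3449.6×1.6062 ≈ 5541 m/s.
Stage 3: m₀ = 29,850 kg, m_f = 29,850 − 21,400 = 8,450 kg; Δv = 369×9.8×ln(3.533) = 3616.2×1.2620 ≈ 4564 m/s.
Total Δv = 2908 + 5541 + 4564 = 13013 m/s.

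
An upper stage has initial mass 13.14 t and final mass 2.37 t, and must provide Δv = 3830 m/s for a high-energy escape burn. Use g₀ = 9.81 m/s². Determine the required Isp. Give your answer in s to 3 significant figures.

ln(m₀/m_f) = ln(13140/2370) = ln(5.544) = 1.7128.
v_e = Δv / ln(m₀/m_f) = 3830 / 1.7128 = 2236.1 m/s.
Isp = v_e / g₀ = 2236.1 / 9.81 = 227.9 s.

Isp ≈ 228 s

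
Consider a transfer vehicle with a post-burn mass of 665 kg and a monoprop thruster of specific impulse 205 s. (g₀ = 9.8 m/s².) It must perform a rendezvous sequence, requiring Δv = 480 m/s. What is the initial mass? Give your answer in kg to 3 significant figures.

initial mass ≈ 844 kg

v_e = Isp · g₀ = 205 × 9.8 = 2009.0 m/s.
m₀/m_f = exp(Δv / v_e) = exp(480 / 2009.0) = exp(0.2389) = 1.2699.
m₀ = m_f × 1.2699 = 665 × 1.2699 = 844.484 kg.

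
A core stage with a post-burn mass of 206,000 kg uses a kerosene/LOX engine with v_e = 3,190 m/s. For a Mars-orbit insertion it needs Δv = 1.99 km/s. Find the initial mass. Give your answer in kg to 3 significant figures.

From the ideal rocket equation, m₀/m_f = exp(Δv / v_e) = exp(1990 / 3190.0) = exp(0.6238) = 1.8661.
m₀ = m_f × 1.8661 = 206,000 × 1.8661 = 384,417 kg.

initial mass ≈ 384000 kg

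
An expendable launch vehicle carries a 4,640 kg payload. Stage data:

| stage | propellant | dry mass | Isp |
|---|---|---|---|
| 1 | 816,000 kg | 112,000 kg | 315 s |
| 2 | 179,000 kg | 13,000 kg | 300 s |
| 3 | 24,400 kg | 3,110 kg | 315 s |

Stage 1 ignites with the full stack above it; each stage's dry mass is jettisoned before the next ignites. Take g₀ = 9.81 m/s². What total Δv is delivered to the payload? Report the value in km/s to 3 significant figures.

Ignition mass of stage 1 = 816,000+112,000 + 179,000+13,000 + 24,400+3,110 + 4,640 = 1,152,150 kg.
Stage 1: m₀ = 1,152,150 kg, m_f = 1,152,150 − 816,000 = 336,150 kg; Δv = 315×9.81×ln(3.427) = 3090.2×1.2318 ≈ 3807 m/s.
Stage 2: m₀ = 224,150 kg, m_f = 224,150 − 179,000 = 45,150 kg; Δv = 300×9.81×ln(4.965) = 2943.0×1.6023 ≈ 4716 m/s.
Stage 3: m₀ = 32,150 kg, m_f = 32,150 − 24,400 = 7,750 kg; Δv = 315×9.81×ln(4.148) = 3090.2×1.4227 ≈ 4396 m/s.
Total Δv = 3807 + 4716 + 4396 = 12919 m/s.

Δv ≈ 12.9 km/s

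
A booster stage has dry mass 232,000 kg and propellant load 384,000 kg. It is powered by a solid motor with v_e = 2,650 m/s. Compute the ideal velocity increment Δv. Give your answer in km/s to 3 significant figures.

Δv ≈ 2.59 km/s

m₀ = m_dry + m_prop = 232,000 + 384,000 = 616,000 kg.
Rocket equation: Δv = v_e · ln(m₀/m_f) = 2650.0 × ln(2.655) = 2650.0 × 0.9765 ≈ 2587.8 m/s.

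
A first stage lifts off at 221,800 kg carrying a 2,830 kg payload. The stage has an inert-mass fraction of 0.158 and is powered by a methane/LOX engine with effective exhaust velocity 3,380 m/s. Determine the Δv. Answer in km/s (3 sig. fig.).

Stage wet mass = m₀ − payload = 221,800 − 2,830 = 218,970 kg.
Stage dry mass = ε × stage wet mass = 0.158 × 218,970 = 34,597.3 kg.
Burnout mass m_f = stage dry + payload = 34,597.3 + 2,830 = 37,427.3 kg.
Δv = v_e · ln(221,800/37,427.3) = 3380.0 × ln(5.926) = 3380.0 × 1.7794 ≈ 6014 m/s.

Δv ≈ 6.01 km/s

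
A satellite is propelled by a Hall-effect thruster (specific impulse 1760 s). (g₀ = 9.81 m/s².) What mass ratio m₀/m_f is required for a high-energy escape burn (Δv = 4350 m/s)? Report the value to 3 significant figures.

v_e = Isp · g₀ = 1760 × 9.81 = 17265.6 m/s.
Rocket equation: m₀/m_f = exp(Δv / v_e) = exp(4350 / 17265.6) = exp(0.2519) = 1.2865.

mass ratio ≈ 1.29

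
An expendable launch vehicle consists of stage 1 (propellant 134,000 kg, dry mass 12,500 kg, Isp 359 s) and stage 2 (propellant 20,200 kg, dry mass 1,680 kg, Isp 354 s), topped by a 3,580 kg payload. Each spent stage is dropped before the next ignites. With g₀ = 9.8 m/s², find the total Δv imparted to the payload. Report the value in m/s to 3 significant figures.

Ignition mass of stage 1 = 134,000+12,500 + 20,200+1,680 + 3,580 = 171,960 kg.
Stage 1: m₀ = 171,960 kg, m_f = 171,960 − 134,000 = 37,960 kg; Δv = 359×9.8×ln(4.53) = 3518.2×1.5107 ≈ 5315 m/s.
Stage 2: m₀ = 25,460 kg, m_f = 25,460 − 20,200 = 5,260 kg; Δv = 354×9.8×ln(4.84) = 3469.2×1.5770 ≈ 5471 m/s.
Total Δv = 5315 + 5471 = 10786 m/s.

Δv ≈ 10800 m/s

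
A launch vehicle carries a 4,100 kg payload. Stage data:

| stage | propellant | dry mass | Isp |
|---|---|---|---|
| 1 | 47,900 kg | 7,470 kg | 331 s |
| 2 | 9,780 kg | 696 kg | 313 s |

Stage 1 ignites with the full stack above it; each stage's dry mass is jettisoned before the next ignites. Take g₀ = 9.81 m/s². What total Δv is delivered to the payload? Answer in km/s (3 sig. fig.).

Ignition mass of stage 1 = 47,900+7,470 + 9,780+696 + 4,100 = 69,946 kg.
Stage 1: m₀ = 69,946 kg, m_f = 69,946 − 47,900 = 22,046 kg; Δv = 331×9.81×ln(3.173) = 3247.1×1.1546 ≈ 3749 m/s.
Stage 2: m₀ = 14,576 kg, m_f = 14,576 − 9,780 = 4,796 kg; Δv = 313×9.81×ln(3.039) = 3070.5×1.1116 ≈ 3413 m/s.
Total Δv = 3749 + 3413 = 7162 m/s.

Δv ≈ 7.16 km/s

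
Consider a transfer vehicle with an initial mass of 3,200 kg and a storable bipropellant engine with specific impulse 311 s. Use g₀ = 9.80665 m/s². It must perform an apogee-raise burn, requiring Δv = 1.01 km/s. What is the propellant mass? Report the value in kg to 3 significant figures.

v_e = Isp · g₀ = 311 × 9.80665 = 3049.9 m/s.
From the ideal rocket equation, m₀/m_f = exp(Δv / v_e) = exp(1010 / 3049.9) = exp(0.3312) = 1.3926.
m_f = 3,200 / 1.3926 = 2,297.86 kg, so propellant = m₀ − m_f = 3,200 − 2,297.86 = 902.14 kg.

propellant mass ≈ 902 kg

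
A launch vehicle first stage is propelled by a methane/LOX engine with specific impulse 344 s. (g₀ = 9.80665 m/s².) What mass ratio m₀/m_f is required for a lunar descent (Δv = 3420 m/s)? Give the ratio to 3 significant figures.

v_e = Isp · g₀ = 344 × 9.80665 = 3373.5 m/s.
Using Δv = v_e ln(m₀/m_f): m₀/m_f = exp(Δv / v_e) = exp(3420 / 3373.5) = exp(1.0138) = 2.7560.

mass ratio ≈ 2.76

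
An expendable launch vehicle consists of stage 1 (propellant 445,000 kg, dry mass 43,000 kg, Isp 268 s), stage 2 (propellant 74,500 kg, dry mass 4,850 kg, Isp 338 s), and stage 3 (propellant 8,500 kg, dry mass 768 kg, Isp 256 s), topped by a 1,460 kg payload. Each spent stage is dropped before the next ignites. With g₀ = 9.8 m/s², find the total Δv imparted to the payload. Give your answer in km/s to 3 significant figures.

Δv ≈ 13.6 km/s

Ignition mass of stage 1 = 445,000+43,000 + 74,500+4,850 + 8,500+768 + 1,460 = 578,078 kg.
Stage 1: m₀ = 578,078 kg, m_f = 578,078 − 445,000 = 133,078 kg; Δv = 268×9.8×ln(4.344) = 2626.4×1.4688 ≈ 3858 m/s.
Stage 2: m₀ = 90,078 kg, m_f = 90,078 − 74,500 = 15,578 kg; Δv = 338×9.8×ln(5.782) = 3312.4×1.7548 ≈ 5813 m/s.
Stage 3: m₀ = 10,728 kg, m_f = 10,728 − 8,500 = 2,228 kg; Δv = 256×9.8×ln(4.815) = 2508.8×1.5718 ≈ 3943 m/s.
Total Δv = 3858 + 5813 + 3943 = 13614 m/s.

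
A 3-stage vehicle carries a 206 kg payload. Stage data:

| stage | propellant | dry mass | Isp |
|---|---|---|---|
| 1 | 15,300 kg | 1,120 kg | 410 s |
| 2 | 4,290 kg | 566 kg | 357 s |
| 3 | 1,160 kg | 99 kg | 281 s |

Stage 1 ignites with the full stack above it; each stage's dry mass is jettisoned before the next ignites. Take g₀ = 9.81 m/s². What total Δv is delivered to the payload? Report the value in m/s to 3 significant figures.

Δv ≈ 12800 m/s

Ignition mass of stage 1 = 15,300+1,120 + 4,290+566 + 1,160+99 + 206 = 22,741 kg.
Stage 1: m₀ = 22,741 kg, m_f = 22,741 − 15,300 = 7,441 kg; Δv = 410×9.81×ln(3.056) = 4022.1×1.1172 ≈ 4493 m/s.
Stage 2: m₀ = 6,321 kg, m_f = 6,321 − 4,290 = 2,031 kg; Δv = 357×9.81×ln(3.112) = 3502.2×1.1353 ≈ 3976 m/s.
Stage 3: m₀ = 1,465 kg, m_f = 1,465 − 1,160 = 305 kg; Δv = 281×9.81×ln(4.803) = 2756.6×1.5693 ≈ 4326 m/s.
Total Δv = 4493 + 3976 + 4326 = 12795 m/s.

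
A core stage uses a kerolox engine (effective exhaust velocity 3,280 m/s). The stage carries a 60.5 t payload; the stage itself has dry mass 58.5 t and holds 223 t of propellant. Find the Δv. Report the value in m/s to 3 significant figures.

Δv ≈ 3460 m/s

m₀ = payload + dry + propellant = 60.5 + 58.5 + 223 = 342 t.
m_f = payload + dry = 60.5 + 58.5 = 119 t.
By the Tsiolkovsky rocket equation, Δv = v_e · ln(m₀/m_f) = 3280.0 × ln(2.874) = 3280.0 × 1.0557 ≈ 3462.7 m/s.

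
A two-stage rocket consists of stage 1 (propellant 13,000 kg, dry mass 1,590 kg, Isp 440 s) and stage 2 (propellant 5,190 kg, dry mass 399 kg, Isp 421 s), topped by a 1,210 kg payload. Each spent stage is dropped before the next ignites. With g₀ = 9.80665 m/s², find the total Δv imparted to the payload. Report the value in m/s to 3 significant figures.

Δv ≈ 9990 m/s

Ignition mass of stage 1 = 13,000+1,590 + 5,190+399 + 1,210 = 21,389 kg.
Stage 1: m₀ = 21,389 kg, m_f = 21,389 − 13,000 = 8,389 kg; Δv = 440×9.80665×ln(2.55) = 4314.9×0.9360 ≈ 4039 m/s.
Stage 2: m₀ = 6,799 kg, m_f = 6,799 − 5,190 = 1,609 kg; Δv = 421×9.80665×ln(4.226) = 4128.6×1.4412 ≈ 5950 m/s.
Total Δv = 4039 + 5950 = 9989 m/s.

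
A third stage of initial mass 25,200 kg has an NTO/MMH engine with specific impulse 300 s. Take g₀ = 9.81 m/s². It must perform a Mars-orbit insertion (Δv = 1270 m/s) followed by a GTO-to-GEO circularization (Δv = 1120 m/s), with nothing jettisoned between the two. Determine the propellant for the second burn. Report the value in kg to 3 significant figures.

propellant for the second burn ≈ 5180 kg

v_e = Isp · g₀ = 300 × 9.81 = 2943.0 m/s.
After the first burn: m = 25200 × exp(−1270/2943.0) = 25200 × 0.64951 = 16,367.7 kg.
After the second burn: m = 16,367.7 × exp(−1120/2943.0) = 16,367.7 × 0.68348 = 11,187 kg.
Second-burn propellant = 16,367.7 − 11,187 = 5,180.7 kg.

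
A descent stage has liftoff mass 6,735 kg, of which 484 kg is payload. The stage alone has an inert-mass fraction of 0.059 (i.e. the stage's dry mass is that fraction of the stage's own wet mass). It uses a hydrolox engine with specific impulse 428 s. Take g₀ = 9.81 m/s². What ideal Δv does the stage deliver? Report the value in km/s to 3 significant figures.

Stage wet mass = m₀ − payload = 6,735 − 484 = 6,251 kg.
Stage dry mass = ε × stage wet mass = 0.059 × 6,251 = 368.809 kg.
Burnout mass m_f = stage dry + payload = 368.809 + 484 = 852.809 kg.
v_e = Isp · g₀ = 428 × 9.81 = 4198.7 m/s.
Δv = v_e · ln(6,735/852.809) = 4198.7 × ln(7.897) = 4198.7 × 2.0665 ≈ 8677 m/s.

Δv ≈ 8.68 km/s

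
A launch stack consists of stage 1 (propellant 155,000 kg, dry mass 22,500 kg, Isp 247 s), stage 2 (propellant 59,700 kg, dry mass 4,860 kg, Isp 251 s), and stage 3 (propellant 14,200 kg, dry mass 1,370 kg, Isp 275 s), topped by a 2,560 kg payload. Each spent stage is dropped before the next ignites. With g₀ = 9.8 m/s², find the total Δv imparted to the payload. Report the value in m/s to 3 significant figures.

Δv ≈ 9460 m/s

Ignition mass of stage 1 = 155,000+22,500 + 59,700+4,860 + 14,200+1,370 + 2,560 = 260,190 kg.
Stage 1: m₀ = 260,190 kg, m_f = 260,190 − 155,000 = 105,190 kg; Δv = 247×9.8×ln(2.474) = 2420.6×0.9056 ≈ 2192 m/s.
Stage 2: m₀ = 82,690 kg, m_f = 82,690 − 59,700 = 22,990 kg; Δv = 251×9.8×ln(3.597) = 2459.8×1.2800 ≈ 3149 m/s.
Stage 3: m₀ = 18,130 kg, m_f = 18,130 − 14,200 = 3,930 kg; Δv = 275×9.8×ln(4.613) = 2695.0×1.5289 ≈ 4120 m/s.
Total Δv = 2192 + 3149 + 4120 = 9461 m/s.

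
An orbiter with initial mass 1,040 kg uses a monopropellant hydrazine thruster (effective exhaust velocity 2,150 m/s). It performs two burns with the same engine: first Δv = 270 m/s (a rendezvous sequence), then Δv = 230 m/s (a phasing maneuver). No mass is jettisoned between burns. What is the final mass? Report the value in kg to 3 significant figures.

After the first burn: m = 1040 × exp(−270/2150.0) = 1040 × 0.88198 = 917.259 kg.
After the second burn: m = 917.259 × exp(−230/2150.0) = 917.259 × 0.89855 = 824.203 kg.

final mass ≈ 824 kg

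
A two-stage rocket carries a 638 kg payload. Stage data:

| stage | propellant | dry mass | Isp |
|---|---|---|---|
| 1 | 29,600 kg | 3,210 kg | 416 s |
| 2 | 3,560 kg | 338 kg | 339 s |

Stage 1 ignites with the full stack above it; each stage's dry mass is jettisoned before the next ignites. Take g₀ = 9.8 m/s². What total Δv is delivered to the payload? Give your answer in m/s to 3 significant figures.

Ignition mass of stage 1 = 29,600+3,210 + 3,560+338 + 638 = 37,346 kg.
Stage 1: m₀ = 37,346 kg, m_f = 37,346 − 29,600 = 7,746 kg; Δv = 416×9.8×ln(4.821) = 4076.8×1.5730 ≈ 6413 m/s.
Stage 2: m₀ = 4,536 kg, m_f = 4,536 − 3,560 = 976 kg; Δv = 339×9.8×ln(4.648) = 3322.2×1.5363 ≈ 5104 m/s.
Total Δv = 6413 + 5104 = 11517 m/s.

Δv ≈ 11500 m/s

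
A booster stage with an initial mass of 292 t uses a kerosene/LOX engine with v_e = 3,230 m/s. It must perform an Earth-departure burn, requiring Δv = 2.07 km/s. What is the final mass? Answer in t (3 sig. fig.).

final mass ≈ 154 t

From the ideal rocket equation, m₀/m_f = exp(Δv / v_e) = exp(2070 / 3230.0) = exp(0.6409) = 1.8981.
m_f = m₀ / 1.8981 = 292 / 1.8981 = 153.838 t.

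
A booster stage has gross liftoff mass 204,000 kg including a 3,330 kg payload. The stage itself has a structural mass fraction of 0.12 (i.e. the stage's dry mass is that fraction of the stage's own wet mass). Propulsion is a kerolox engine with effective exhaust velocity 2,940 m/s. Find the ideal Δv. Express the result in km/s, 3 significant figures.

Δv ≈ 5.90 km/s

Stage wet mass = m₀ − payload = 204,000 − 3,330 = 200,670 kg.
Stage dry mass = ε × stage wet mass = 0.12 × 200,670 = 24,080.4 kg.
Burnout mass m_f = stage dry + payload = 24,080.4 + 3,330 = 27,410.4 kg.
Δv = v_e · ln(204,000/27,410.4) = 2940.0 × ln(7.442) = 2940.0 × 2.0072 ≈ 5901 m/s.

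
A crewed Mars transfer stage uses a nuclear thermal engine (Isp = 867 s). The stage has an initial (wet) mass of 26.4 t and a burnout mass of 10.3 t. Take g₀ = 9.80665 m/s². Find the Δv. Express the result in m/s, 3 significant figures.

v_e = Isp · g₀ = 867 × 9.80665 = 8502.4 m/s.
Δv = v_e · ln(m₀/m_f) = 8502.4 × ln(2.563) = 8502.4 × 0.9412 ≈ 8002.6 m/s.

Δv ≈ 8000 m/s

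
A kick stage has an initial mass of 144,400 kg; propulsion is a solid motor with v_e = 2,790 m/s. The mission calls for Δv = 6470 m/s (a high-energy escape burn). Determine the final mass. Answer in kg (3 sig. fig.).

final mass ≈ 14200 kg

m₀/m_f = exp(Δv / v_e) = exp(6470 / 2790.0) = exp(2.3190) = 10.1655.
m_f = m₀ / 10.1655 = 144,400 / 10.1655 = 14,204.9 kg.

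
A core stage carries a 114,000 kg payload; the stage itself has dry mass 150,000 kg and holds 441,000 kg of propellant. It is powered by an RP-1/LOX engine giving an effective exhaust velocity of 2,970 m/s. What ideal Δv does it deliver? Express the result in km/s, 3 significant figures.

m₀ = payload + dry + propellant = 114,000 + 150,000 + 441,000 = 705,000 kg.
m_f = payload + dry = 114,000 + 150,000 = 264,000 kg.
Δv = v_e · ln(m₀/m_f) = 2970.0 × ln(2.67) = 2970.0 × 0.9822 ≈ 2917.3 m/s.

Δv ≈ 2.92 km/s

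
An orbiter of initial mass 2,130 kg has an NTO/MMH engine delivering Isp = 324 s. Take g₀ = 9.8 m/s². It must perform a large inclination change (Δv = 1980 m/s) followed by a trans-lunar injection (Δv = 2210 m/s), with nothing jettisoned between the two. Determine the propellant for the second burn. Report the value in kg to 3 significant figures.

v_e = Isp · g₀ = 324 × 9.8 = 3175.2 m/s.
After the first burn: m = 2130 × exp(−1980/3175.2) = 2130 × 0.53602 = 1,141.72 kg.
After the second burn: m = 1,141.72 × exp(−2210/3175.2) = 1,141.72 × 0.49857 = 569.227 kg.
Second-burn propellant = 1,141.72 − 569.227 = 572.493 kg.

propellant for the second burn ≈ 572 kg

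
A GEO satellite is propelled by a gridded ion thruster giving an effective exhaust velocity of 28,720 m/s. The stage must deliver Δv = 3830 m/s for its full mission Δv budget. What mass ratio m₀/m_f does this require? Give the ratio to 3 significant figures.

Rocket equation: m₀/m_f = exp(Δv / v_e) = exp(3830 / 28720.0) = exp(0.1334) = 1.1427.

mass ratio ≈ 1.14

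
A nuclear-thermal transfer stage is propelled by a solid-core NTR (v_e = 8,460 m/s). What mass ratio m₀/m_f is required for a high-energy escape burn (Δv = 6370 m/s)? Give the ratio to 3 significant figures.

m₀/m_f = exp(Δv / v_e) = exp(6370 / 8460.0) = exp(0.7530) = 2.1233.

mass ratio ≈ 2.12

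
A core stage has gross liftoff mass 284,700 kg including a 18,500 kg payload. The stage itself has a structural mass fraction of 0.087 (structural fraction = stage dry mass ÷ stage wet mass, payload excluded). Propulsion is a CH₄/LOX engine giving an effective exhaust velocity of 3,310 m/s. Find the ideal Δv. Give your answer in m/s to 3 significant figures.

Δv ≈ 6360 m/s

Stage wet mass = m₀ − payload = 284,700 − 18,500 = 266,200 kg.
Stage dry mass = ε × stage wet mass = 0.087 × 266,200 = 23,159.4 kg.
Burnout mass m_f = stage dry + payload = 23,159.4 + 18,500 = 41,659.4 kg.
From the ideal rocket equation, Δv = v_e · ln(284,700/41,659.4) = 3310.0 × ln(6.834) = 3310.0 × 1.9219 ≈ 6362 m/s.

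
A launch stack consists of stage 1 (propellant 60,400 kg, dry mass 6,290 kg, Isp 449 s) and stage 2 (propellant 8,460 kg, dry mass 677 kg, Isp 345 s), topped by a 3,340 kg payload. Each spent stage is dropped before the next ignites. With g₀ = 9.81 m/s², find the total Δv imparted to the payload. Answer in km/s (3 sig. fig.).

Ignition mass of stage 1 = 60,400+6,290 + 8,460+677 + 3,340 = 79,167 kg.
Stage 1: m₀ = 79,167 kg, m_f = 79,167 − 60,400 = 18,767 kg; Δv = 449×9.81×ln(4.218) = 4404.7×1.4395 ≈ 6340 m/s.
Stage 2: m₀ = 12,477 kg, m_f = 12,477 − 8,460 = 4,017 kg; Δv = 345×9.81×ln(3.106) = 3384.5×1.1334 ≈ 3836 m/s.
Total Δv = 6340 + 3836 = 10176 m/s.

Δv ≈ 10.2 km/s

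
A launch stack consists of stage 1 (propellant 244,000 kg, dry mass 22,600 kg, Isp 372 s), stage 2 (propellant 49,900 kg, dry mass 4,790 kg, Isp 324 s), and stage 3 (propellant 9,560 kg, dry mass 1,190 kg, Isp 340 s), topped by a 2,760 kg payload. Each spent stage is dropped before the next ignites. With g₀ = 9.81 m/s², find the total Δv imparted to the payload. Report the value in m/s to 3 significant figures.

Ignition mass of stage 1 = 244,000+22,600 + 49,900+4,790 + 9,560+1,190 + 2,760 = 334,800 kg.
Stage 1: m₀ = 334,800 kg, m_f = 334,800 − 244,000 = 90,800 kg; Δv = 372×9.81×ln(3.687) = 3649.3×1.3049 ≈ 4762 m/s.
Stage 2: m₀ = 68,200 kg, m_f = 68,200 − 49,900 = 18,300 kg; Δv = 324×9.81×ln(3.727) = 3178.4×1.3155 ≈ 4181 m/s.
Stage 3: m₀ = 13,510 kg, m_f = 13,510 − 9,560 = 3,950 kg; Δv = 340×9.81×ln(3.42) = 3335.4×1.2297 ≈ 4102 m/s.
Total Δv = 4762 + 4181 + 4102 = 13045 m/s.

Δv ≈ 13000 m/s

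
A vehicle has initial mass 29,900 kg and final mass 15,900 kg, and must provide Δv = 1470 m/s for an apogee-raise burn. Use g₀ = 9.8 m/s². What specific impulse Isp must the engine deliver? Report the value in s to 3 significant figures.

Isp ≈ 238 s

ln(m₀/m_f) = ln(29900/15900) = ln(1.881) = 0.6315.
Rocket equation: v_e = Δv / ln(m₀/m_f) = 1470 / 0.6315 = 2327.6 m/s.
Isp = v_e / g₀ = 2327.6 / 9.8 = 237.5 s.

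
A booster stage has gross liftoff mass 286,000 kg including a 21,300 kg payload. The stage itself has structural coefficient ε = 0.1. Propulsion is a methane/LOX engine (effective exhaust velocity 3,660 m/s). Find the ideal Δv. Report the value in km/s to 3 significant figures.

Δv ≈ 6.55 km/s

Stage wet mass = m₀ − payload = 286,000 − 21,300 = 264,700 kg.
Stage dry mass = ε × stage wet mass = 0.1 × 264,700 = 26,470 kg.
Burnout mass m_f = stage dry + payload = 26,470 + 21,300 = 47,770 kg.
Δv = v_e · ln(286,000/47,770) = 3660.0 × ln(5.987) = 3660.0 × 1.7896 ≈ 6550 m/s.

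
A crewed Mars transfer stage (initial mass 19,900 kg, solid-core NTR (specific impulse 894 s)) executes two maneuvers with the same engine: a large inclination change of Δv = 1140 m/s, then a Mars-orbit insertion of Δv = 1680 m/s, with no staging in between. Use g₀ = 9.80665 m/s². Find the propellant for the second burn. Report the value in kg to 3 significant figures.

v_e = Isp · g₀ = 894 × 9.80665 = 8767.1 m/s.
After the first burn: m = 19900 × exp(−1140/8767.1) = 19900 × 0.87807 = 17,473.6 kg.
After the second burn: m = 17,473.6 × exp(−1680/8767.1) = 17,473.6 × 0.82562 = 14,426.6 kg.
Second-burn propellant = 17,473.6 − 14,426.6 = 3,047 kg.

propellant for the second burn ≈ 3050 kg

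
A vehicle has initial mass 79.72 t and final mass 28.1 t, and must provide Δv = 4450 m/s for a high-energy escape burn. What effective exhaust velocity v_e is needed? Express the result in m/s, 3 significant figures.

v_e ≈ 4270 m/s

ln(m₀/m_f) = ln(79720/28100) = ln(2.837) = 1.0428.
v_e = Δv / ln(m₀/m_f) = 4450 / 1.0428 = 4267.6 m/s.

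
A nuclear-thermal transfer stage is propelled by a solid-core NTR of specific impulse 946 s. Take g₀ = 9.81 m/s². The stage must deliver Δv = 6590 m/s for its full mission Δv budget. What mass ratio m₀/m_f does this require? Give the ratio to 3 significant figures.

mass ratio ≈ 2.03

v_e = Isp · g₀ = 946 × 9.81 = 9280.3 m/s.
m₀/m_f = exp(Δv / v_e) = exp(6590 / 9280.3) = exp(0.7101) = 2.0342.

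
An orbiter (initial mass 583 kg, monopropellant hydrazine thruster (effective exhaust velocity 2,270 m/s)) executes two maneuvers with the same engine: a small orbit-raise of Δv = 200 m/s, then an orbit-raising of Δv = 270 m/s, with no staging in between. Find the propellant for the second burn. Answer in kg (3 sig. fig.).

After the first burn: m = 583 × exp(−200/2270.0) = 583 × 0.91566 = 533.83 kg.
After the second burn: m = 533.83 × exp(−270/2270.0) = 533.83 × 0.88786 = 473.966 kg.
Second-burn propellant = 533.83 − 473.966 = 59.864 kg.

propellant for the second burn ≈ 59.9 kg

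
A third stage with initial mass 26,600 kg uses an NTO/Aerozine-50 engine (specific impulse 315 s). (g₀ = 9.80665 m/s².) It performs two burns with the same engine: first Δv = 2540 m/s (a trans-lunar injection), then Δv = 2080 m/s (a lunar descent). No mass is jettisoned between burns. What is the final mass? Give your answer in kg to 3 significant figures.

v_e = Isp · g₀ = 315 × 9.80665 = 3089.1 m/s.
After the first burn: m = 26600 × exp(−2540/3089.1) = 26600 × 0.43944 = 11,689.1 kg.
After the second burn: m = 11,689.1 × exp(−2080/3089.1) = 11,689.1 × 0.51000 = 5,961.44 kg.

final mass ≈ 5960 kg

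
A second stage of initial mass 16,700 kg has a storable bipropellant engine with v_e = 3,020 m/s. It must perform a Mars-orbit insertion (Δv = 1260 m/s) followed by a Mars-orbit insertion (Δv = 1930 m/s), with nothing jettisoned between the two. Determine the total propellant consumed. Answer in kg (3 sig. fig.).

total propellant consumed ≈ 10900 kg

After the first burn: m = 16700 × exp(−1260/3020.0) = 16700 × 0.65888 = 11,003.3 kg.
After the second burn: m = 11,003.3 × exp(−1930/3020.0) = 11,003.3 × 0.52778 = 5,807.32 kg.
Total propellant = m₀ − m_final = 16700 − 5,807.32 = 10,892.68 kg.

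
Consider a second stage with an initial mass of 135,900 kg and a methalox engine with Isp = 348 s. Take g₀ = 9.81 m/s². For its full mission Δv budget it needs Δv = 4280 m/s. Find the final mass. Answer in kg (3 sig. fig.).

final mass ≈ 38800 kg

v_e = Isp · g₀ = 348 × 9.81 = 3413.9 m/s.
By the Tsiolkovsky rocket equation, m₀/m_f = exp(Δv / v_e) = exp(4280 / 3413.9) = exp(1.2537) = 3.5033.
m_f = m₀ / 3.5033 = 135,900 / 3.5033 = 38,792 kg.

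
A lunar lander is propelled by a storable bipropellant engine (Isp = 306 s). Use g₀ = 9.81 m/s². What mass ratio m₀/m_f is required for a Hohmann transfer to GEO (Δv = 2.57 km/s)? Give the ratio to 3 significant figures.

v_e = Isp · g₀ = 306 × 9.81 = 3001.9 m/s.
Rocket equation: m₀/m_f = exp(Δv / v_e) = exp(2570 / 3001.9) = exp(0.8561) = 2.3540.

mass ratio ≈ 2.35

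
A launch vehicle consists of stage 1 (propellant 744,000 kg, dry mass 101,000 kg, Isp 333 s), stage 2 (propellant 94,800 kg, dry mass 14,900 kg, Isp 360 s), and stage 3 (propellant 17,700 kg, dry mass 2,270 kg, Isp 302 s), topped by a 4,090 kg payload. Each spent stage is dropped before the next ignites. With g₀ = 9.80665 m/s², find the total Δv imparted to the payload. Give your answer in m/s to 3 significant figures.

Δv ≈ 13000 m/s

Ignition mass of stage 1 = 744,000+101,000 + 94,800+14,900 + 17,700+2,270 + 4,090 = 978,760 kg.
Stage 1: m₀ = 978,760 kg, m_f = 978,760 − 744,000 = 234,760 kg; Δv = 333×9.80665×ln(4.169) = 3265.6×1.4277 ≈ 4662 m/s.
Stage 2: m₀ = 133,760 kg, m_f = 133,760 − 94,800 = 38,960 kg; Δv = 360×9.80665×ln(3.433) = 3530.4×1.2335 ≈ 4355 m/s.
Stage 3: m₀ = 24,060 kg, m_f = 24,060 − 17,700 = 6,360 kg; Δv = 302×9.80665×ln(3.783) = 2961.6×1.3305 ≈ 3940 m/s.
Total Δv = 4662 + 4355 + 3940 = 12957 m/s.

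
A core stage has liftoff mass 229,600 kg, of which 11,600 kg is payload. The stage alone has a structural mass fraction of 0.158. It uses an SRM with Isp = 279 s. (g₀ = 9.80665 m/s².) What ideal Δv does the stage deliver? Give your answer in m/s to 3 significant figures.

Δv ≈ 4400 m/s

Stage wet mass = m₀ − payload = 229,600 − 11,600 = 218,000 kg.
Stage dry mass = ε × stage wet mass = 0.158 × 218,000 = 34,444 kg.
Burnout mass m_f = stage dry + payload = 34,444 + 11,600 = 46,044 kg.
v_e = Isp · g₀ = 279 × 9.80665 = 2736.1 m/s.
Δv = v_e · ln(229,600/46,044) = 2736.1 × ln(4.987) = 2736.1 × 1.6067 ≈ 4396 m/s.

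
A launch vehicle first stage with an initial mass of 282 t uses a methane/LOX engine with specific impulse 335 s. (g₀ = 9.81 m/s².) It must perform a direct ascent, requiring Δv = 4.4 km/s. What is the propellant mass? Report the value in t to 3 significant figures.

propellant mass ≈ 208 t

v_e = Isp · g₀ = 335 × 9.81 = 3286.4 m/s.
By the Tsiolkovsky rocket equation, m₀/m_f = exp(Δv / v_e) = exp(4400 / 3286.4) = exp(1.3389) = 3.8147.
m_f = 282 / 3.8147 = 73.9246 t, so propellant = m₀ − m_f = 282 − 73.9246 = 208.0754 t.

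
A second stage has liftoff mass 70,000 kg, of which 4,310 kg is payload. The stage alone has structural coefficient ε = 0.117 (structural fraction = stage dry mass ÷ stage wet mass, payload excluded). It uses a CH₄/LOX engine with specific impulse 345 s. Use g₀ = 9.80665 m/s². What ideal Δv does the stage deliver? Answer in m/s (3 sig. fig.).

Δv ≈ 5970 m/s

Stage wet mass = m₀ − payload = 70,000 − 4,310 = 65,690 kg.
Stage dry mass = ε × stage wet mass = 0.117 × 65,690 = 7,685.73 kg.
Burnout mass m_f = stage dry + payload = 7,685.73 + 4,310 = 11,995.73 kg.
v_e = Isp · g₀ = 345 × 9.80665 = 3383.3 m/s.
Δv = v_e · ln(70,000/11,995.73) = 3383.3 × ln(5.835) = 3383.3 × 1.7639 ≈ 5968 m/s.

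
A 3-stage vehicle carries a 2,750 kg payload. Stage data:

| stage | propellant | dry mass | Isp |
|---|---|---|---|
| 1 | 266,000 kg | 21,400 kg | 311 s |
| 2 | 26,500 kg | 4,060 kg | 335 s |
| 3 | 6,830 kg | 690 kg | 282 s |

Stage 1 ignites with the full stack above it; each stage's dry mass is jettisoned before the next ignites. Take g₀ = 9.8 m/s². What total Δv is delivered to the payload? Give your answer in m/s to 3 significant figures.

Δv ≈ 11500 m/s

Ignition mass of stage 1 = 266,000+21,400 + 26,500+4,060 + 6,830+690 + 2,750 = 328,230 kg.
Stage 1: m₀ = 328,230 kg, m_f = 328,230 − 266,000 = 62,230 kg; Δv = 311×9.8×ln(5.274) = 3047.8×1.6629 ≈ 5068 m/s.
Stage 2: m₀ = 40,830 kg, m_f = 40,830 − 26,500 = 14,330 kg; Δv = 335×9.8×ln(2.849) = 3283.0×1.0471 ≈ 3438 m/s.
Stage 3: m₀ = 10,270 kg, m_f = 10,270 − 6,830 = 3,440 kg; Δv = 282×9.8×ln(2.985) = 2763.6×1.0938 ≈ 3023 m/s.
Total Δv = 5068 + 3438 + 3023 = 11529 m/s.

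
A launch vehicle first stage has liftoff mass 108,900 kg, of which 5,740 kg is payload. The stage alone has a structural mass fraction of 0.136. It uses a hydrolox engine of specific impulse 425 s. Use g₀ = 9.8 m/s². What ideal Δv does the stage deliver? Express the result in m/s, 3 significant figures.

Stage wet mass = m₀ − payload = 108,900 − 5,740 = 103,160 kg.
Stage dry mass = ε × stage wet mass = 0.136 × 103,160 = 14,029.8 kg.
Burnout mass m_f = stage dry + payload = 14,029.8 + 5,740 = 19,769.8 kg.
v_e = Isp · g₀ = 425 × 9.8 = 4165.0 m/s.
By the Tsiolkovsky rocket equation, Δv = v_e · ln(108,900/19,769.8) = 4165.0 × ln(5.508) = 4165.0 × 1.7063 ≈ 7107 m/s.

Δv ≈ 7110 m/s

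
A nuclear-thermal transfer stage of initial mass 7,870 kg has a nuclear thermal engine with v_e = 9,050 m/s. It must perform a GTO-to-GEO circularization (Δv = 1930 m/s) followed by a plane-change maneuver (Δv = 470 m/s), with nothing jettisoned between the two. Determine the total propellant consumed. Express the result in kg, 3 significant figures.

After the first burn: m = 7870 × exp(−1930/9050.0) = 7870 × 0.80795 = 6,358.57 kg.
After the second burn: m = 6,358.57 × exp(−470/9050.0) = 6,358.57 × 0.94939 = 6,036.76 kg.
Total propellant = m₀ − m_final = 7870 − 6,036.76 = 1,833.24 kg.

total propellant consumed ≈ 1830 kg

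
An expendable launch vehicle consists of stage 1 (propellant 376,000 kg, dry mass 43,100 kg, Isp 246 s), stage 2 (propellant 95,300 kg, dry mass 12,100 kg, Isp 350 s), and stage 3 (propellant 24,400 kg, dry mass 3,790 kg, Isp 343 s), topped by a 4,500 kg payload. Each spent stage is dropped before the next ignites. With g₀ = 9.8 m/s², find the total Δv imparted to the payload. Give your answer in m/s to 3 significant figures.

Ignition mass of stage 1 = 376,000+43,100 + 95,300+12,100 + 24,400+3,790 + 4,500 = 559,190 kg.
Stage 1: m₀ = 559,190 kg, m_f = 559,190 − 376,000 = 183,190 kg; Δv = 246×9.8×ln(3.053) = 2410.8×1.1160 ≈ 2690 m/s.
Stage 2: m₀ = 140,090 kg, m_f = 140,090 − 95,300 = 44,790 kg; Δv = 350×9.8×ln(3.128) = 3430.0×1.1403 ≈ 3911 m/s.
Stage 3: m₀ = 32,690 kg, m_f = 32,690 − 24,400 = 8,290 kg; Δv = 343×9.8×ln(3.943) = 3361.4×1.3720 ≈ 4612 m/s.
Total Δv = 2690 + 3911 + 4612 = 11213 m/s.

Δv ≈ 11200 m/s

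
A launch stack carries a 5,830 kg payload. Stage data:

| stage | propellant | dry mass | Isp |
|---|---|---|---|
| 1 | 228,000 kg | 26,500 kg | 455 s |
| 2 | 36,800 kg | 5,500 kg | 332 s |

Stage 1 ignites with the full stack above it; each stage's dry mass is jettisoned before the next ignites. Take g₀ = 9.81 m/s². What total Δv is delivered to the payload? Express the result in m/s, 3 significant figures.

Ignition mass of stage 1 = 228,000+26,500 + 36,800+5,500 + 5,830 = 302,630 kg.
Stage 1: m₀ = 302,630 kg, m_f = 302,630 − 228,000 = 74,630 kg; Δv = 455×9.81×ln(4.055) = 4463.6×1.4000 ≈ 6249 m/s.
Stage 2: m₀ = 48,130 kg, m_f = 48,130 − 36,800 = 11,330 kg; Δv = 332×9.81×ln(4.248) = 3256.9×1.4465 ≈ 4711 m/s.
Total Δv = 6249 + 4711 = 10960 m/s.

Δv ≈ 11000 m/s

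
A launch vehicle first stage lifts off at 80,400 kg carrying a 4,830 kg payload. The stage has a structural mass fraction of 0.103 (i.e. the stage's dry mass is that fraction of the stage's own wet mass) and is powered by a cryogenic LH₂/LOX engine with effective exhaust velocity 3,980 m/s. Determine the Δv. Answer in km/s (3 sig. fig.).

Stage wet mass = m₀ − payload = 80,400 − 4,830 = 75,570 kg.
Stage dry mass = ε × stage wet mass = 0.103 × 75,570 = 7,783.71 kg.
Burnout mass m_f = stage dry + payload = 7,783.71 + 4,830 = 12,613.71 kg.
Δv = v_e · ln(80,400/12,613.71) = 3980.0 × ln(6.374) = 3980.0 × 1.8522 ≈ 7372 m/s.

Δv ≈ 7.37 km/s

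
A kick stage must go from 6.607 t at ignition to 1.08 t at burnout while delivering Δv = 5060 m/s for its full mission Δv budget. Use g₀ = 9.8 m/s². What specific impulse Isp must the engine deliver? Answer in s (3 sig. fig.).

ln(m₀/m_f) = ln(6607/1080) = ln(6.118) = 1.8112.
From the ideal rocket equation, v_e = Δv / ln(m₀/m_f) = 5060 / 1.8112 = 2793.8 m/s.
Isp = v_e / g₀ = 2793.8 / 9.8 = 285.1 s.

Isp ≈ 285 s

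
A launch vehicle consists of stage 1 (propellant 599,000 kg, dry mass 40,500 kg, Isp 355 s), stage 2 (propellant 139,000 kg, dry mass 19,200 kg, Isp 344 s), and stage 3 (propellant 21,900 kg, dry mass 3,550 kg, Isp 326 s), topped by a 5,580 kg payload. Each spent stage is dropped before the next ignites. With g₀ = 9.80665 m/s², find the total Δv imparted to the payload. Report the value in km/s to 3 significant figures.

Δv ≈ 12.9 km/s

Ignition mass of stage 1 = 599,000+40,500 + 139,000+19,200 + 21,900+3,550 + 5,580 = 828,730 kg.
Stage 1: m₀ = 828,730 kg, m_f = 828,730 − 599,000 = 229,730 kg; Δv = 355×9.80665×ln(3.607) = 3481.4×1.2830 ≈ 4467 m/s.
Stage 2: m₀ = 189,230 kg, m_f = 189,230 − 139,000 = 50,230 kg; Δv = 344×9.80665×ln(3.767) = 3373.5×1.3264 ≈ 4474 m/s.
Stage 3: m₀ = 31,030 kg, m_f = 31,030 − 21,900 = 9,130 kg; Δv = 326×9.80665×ln(3.399) = 3197.0×1.2234 ≈ 3911 m/s.
Total Δv = 4467 + 4474 + 3911 = 12852 m/s.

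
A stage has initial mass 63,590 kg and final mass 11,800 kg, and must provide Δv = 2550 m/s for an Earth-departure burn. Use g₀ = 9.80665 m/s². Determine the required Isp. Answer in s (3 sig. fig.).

Isp ≈ 154 s

ln(m₀/m_f) = ln(63590/11800) = ln(5.389) = 1.6844.
Rocket equation: v_e = Δv / ln(m₀/m_f) = 2550 / 1.6844 = 1513.9 m/s.
Isp = v_e / g₀ = 1513.9 / 9.80665 = 154.4 s.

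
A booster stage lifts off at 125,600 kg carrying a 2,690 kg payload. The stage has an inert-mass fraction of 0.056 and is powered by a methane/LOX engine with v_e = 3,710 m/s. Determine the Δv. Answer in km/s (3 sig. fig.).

Stage wet mass = m₀ − payload = 125,600 − 2,690 = 122,910 kg.
Stage dry mass = ε × stage wet mass = 0.056 × 122,910 = 6,882.96 kg.
Burnout mass m_f = stage dry + payload = 6,882.96 + 2,690 = 9,572.96 kg.
By the Tsiolkovsky rocket equation, Δv = v_e · ln(125,600/9,572.96) = 3710.0 × ln(13.12) = 3710.0 × 2.5742 ≈ 9550 m/s.

Δv ≈ 9.55 km/s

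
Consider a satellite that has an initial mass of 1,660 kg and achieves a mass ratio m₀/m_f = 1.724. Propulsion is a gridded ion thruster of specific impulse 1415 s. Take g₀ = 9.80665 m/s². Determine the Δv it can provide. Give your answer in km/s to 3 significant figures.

Δv ≈ 7.56 km/s

v_e = Isp · g₀ = 1415 × 9.80665 = 13876.4 m/s.
Rocket equation: Δv = v_e · ln(1.724) = 13876.4 × 0.5446 ≈ 7557.7 m/s.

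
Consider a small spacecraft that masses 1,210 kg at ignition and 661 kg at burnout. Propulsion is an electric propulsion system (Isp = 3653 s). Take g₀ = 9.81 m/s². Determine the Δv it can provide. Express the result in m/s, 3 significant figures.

Δv ≈ 21700 m/s

v_e = Isp · g₀ = 3653 × 9.81 = 35835.9 m/s.
By the Tsiolkovsky rocket equation, Δv = v_e · ln(m₀/m_f) = 35835.9 × ln(1.831) = 35835.9 × 0.6046 ≈ 21667.2 m/s.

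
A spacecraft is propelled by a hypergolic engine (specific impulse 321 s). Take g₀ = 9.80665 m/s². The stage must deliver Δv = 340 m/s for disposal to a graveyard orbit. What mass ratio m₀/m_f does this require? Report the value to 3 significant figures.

mass ratio ≈ 1.11

v_e = Isp · g₀ = 321 × 9.80665 = 3147.9 m/s.
m₀/m_f = exp(Δv / v_e) = exp(340 / 3147.9) = exp(0.1080) = 1.1141.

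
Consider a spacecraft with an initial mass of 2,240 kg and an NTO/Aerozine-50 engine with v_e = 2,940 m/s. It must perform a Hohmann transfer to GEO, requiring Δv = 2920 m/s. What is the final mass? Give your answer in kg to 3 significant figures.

Rocket equation: m₀/m_f = exp(Δv / v_e) = exp(2920 / 2940.0) = exp(0.9932) = 2.6999.
m_f = m₀ / 2.6999 = 2,240 / 2.6999 = 829.66 kg.

final mass ≈ 830 kg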